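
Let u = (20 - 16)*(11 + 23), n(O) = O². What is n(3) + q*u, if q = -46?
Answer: -6247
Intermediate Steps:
u = 136 (u = 4*34 = 136)
n(3) + q*u = 3² - 46*136 = 9 - 6256 = -6247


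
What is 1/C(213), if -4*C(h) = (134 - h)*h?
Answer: 4/16827 ≈ 0.00023771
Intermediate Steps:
C(h) = -h*(134 - h)/4 (C(h) = -(134 - h)*h/4 = -h*(134 - h)/4)
1/C(213) = 1/((¼)*213*(-134 + 213)) = 1/((¼)*213*79) = 1/(16827/4) = 4/16827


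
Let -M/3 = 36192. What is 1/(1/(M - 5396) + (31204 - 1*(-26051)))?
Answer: 113972/6525466859 ≈ 1.7466e-5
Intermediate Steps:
M = -108576 (M = -3*36192 = -108576)
1/(1/(M - 5396) + (31204 - 1*(-26051))) = 1/(1/(-108576 - 5396) + (31204 - 1*(-26051))) = 1/(1/(-113972) + (31204 + 26051)) = 1/(-1/113972 + 57255) = 1/(6525466859/113972) = 113972/6525466859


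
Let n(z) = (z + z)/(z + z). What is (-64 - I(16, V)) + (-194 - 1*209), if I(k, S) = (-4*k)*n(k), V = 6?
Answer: -403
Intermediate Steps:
n(z) = 1 (n(z) = (2*z)/((2*z)) = (2*z)*(1/(2*z)) = 1)
I(k, S) = -4*k (I(k, S) = -4*k*1 = -4*k)
(-64 - I(16, V)) + (-194 - 1*209) = (-64 - (-4)*16) + (-194 - 1*209) = (-64 - 1*(-64)) + (-194 - 209) = (-64 + 64) - 403 = 0 - 403 = -403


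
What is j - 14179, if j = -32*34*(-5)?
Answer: -8739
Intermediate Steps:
j = 5440 (j = -1088*(-5) = 5440)
j - 14179 = 5440 - 14179 = -8739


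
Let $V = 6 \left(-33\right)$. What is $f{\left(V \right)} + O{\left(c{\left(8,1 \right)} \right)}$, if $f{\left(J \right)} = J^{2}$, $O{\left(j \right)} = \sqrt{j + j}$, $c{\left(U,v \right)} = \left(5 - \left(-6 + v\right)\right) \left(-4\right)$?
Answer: $39204 + 4 i \sqrt{5} \approx 39204.0 + 8.9443 i$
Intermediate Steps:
$c{\left(U,v \right)} = -44 + 4 v$ ($c{\left(U,v \right)} = \left(11 - v\right) \left(-4\right) = -44 + 4 v$)
$O{\left(j \right)} = \sqrt{2} \sqrt{j}$ ($O{\left(j \right)} = \sqrt{2 j} = \sqrt{2} \sqrt{j}$)
$V = -198$
$f{\left(V \right)} + O{\left(c{\left(8,1 \right)} \right)} = \left(-198\right)^{2} + \sqrt{2} \sqrt{-44 + 4 \cdot 1} = 39204 + \sqrt{2} \sqrt{-44 + 4} = 39204 + \sqrt{2} \sqrt{-40} = 39204 + \sqrt{2} \cdot 2 i \sqrt{10} = 39204 + 4 i \sqrt{5}$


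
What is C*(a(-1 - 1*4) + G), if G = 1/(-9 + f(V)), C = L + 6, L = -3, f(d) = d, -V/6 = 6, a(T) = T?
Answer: -226/15 ≈ -15.067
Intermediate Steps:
V = -36 (V = -6*6 = -36)
C = 3 (C = -3 + 6 = 3)
G = -1/45 (G = 1/(-9 - 36) = 1/(-45) = -1/45 ≈ -0.022222)
C*(a(-1 - 1*4) + G) = 3*((-1 - 1*4) - 1/45) = 3*((-1 - 4) - 1/45) = 3*(-5 - 1/45) = 3*(-226/45) = -226/15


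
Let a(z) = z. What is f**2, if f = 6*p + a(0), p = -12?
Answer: 5184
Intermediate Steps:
f = -72 (f = 6*(-12) + 0 = -72 + 0 = -72)
f**2 = (-72)**2 = 5184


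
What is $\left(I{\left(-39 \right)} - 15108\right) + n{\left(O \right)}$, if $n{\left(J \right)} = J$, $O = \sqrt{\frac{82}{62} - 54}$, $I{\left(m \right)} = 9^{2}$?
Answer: $-15027 + \frac{i \sqrt{50623}}{31} \approx -15027.0 + 7.2579 i$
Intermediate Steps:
$I{\left(m \right)} = 81$
$O = \frac{i \sqrt{50623}}{31}$ ($O = \sqrt{82 \cdot \frac{1}{62} - 54} = \sqrt{\frac{41}{31} - 54} = \sqrt{- \frac{1633}{31}} = \frac{i \sqrt{50623}}{31} \approx 7.2579 i$)
$\left(I{\left(-39 \right)} - 15108\right) + n{\left(O \right)} = \left(81 - 15108\right) + \frac{i \sqrt{50623}}{31} = -15027 + \frac{i \sqrt{50623}}{31}$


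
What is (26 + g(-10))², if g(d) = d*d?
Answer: 15876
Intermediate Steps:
g(d) = d²
(26 + g(-10))² = (26 + (-10)²)² = (26 + 100)² = 126² = 15876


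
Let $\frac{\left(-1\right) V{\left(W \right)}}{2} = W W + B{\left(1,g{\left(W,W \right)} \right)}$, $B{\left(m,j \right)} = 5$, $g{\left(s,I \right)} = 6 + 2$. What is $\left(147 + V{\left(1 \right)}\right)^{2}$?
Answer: $18225$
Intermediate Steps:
$g{\left(s,I \right)} = 8$
$V{\left(W \right)} = -10 - 2 W^{2}$ ($V{\left(W \right)} = - 2 \left(W W + 5\right) = - 2 \left(W^{2} + 5\right) = - 2 \left(5 + W^{2}\right) = -10 - 2 W^{2}$)
$\left(147 + V{\left(1 \right)}\right)^{2} = \left(147 - \left(10 + 2 \cdot 1^{2}\right)\right)^{2} = \left(147 - 12\right)^{2} = 135^{2} = 18225$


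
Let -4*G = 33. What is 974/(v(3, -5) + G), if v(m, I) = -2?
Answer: -3896/41 ≈ -95.024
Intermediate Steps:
G = -33/4 (G = -¼*33 = -33/4 ≈ -8.2500)
974/(v(3, -5) + G) = 974/(-2 - 33/4) = 974/(-41/4) = 974*(-4/41) = -3896/41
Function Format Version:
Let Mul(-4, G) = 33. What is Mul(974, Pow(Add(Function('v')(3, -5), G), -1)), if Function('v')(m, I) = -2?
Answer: Rational(-3896, 41) ≈ -95.024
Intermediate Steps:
G = Rational(-33, 4) (G = Mul(Rational(-1, 4), 33) = Rational(-33, 4) ≈ -8.2500)
Mul(974, Pow(Add(Function('v')(3, -5), G), -1)) = Mul(974, Pow(Add(-2, Rational(-33, 4)), -1)) = Mul(974, Pow(Rational(-41, 4), -1)) = Mul(974, Rational(-4, 41)) = Rational(-3896, 41)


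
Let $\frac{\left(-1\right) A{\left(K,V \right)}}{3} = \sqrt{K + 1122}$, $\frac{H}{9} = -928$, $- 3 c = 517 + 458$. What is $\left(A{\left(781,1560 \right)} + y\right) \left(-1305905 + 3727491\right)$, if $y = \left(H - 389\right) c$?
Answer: $6879302048450 - 7264758 \sqrt{1903} \approx 6.879 \cdot 10^{12}$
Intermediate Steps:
$c = -325$ ($c = - \frac{517 + 458}{3} = \left(- \frac{1}{3}\right) 975 = -325$)
$H = -8352$ ($H = 9 \left(-928\right) = -8352$)
$A{\left(K,V \right)} = - 3 \sqrt{1122 + K}$ ($A{\left(K,V \right)} = - 3 \sqrt{K + 1122} = - 3 \sqrt{1122 + K}$)
$y = 2840825$ ($y = \left(-8352 - 389\right) \left(-325\right) = \left(-8741\right) \left(-325\right) = 2840825$)
$\left(A{\left(781,1560 \right)} + y\right) \left(-1305905 + 3727491\right) = \left(- 3 \sqrt{1122 + 781} + 2840825\right) \left(-1305905 + 3727491\right) = \left(- 3 \sqrt{1903} + 2840825\right) 2421586 = \left(2840825 - 3 \sqrt{1903}\right) 2421586 = 6879302048450 - 7264758 \sqrt{1903}$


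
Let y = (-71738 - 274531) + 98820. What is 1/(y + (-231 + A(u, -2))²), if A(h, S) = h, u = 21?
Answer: -1/203349 ≈ -4.9177e-6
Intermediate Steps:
y = -247449 (y = -346269 + 98820 = -247449)
1/(y + (-231 + A(u, -2))²) = 1/(-247449 + (-231 + 21)²) = 1/(-247449 + (-210)²) = 1/(-247449 + 44100) = 1/(-203349) = -1/203349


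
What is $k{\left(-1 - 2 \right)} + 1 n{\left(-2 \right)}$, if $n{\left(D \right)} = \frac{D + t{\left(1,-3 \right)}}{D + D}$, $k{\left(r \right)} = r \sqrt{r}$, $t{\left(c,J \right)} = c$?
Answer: $\frac{1}{4} - 3 i \sqrt{3} \approx 0.25 - 5.1962 i$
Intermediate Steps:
$k{\left(r \right)} = r^{\frac{3}{2}}$
$n{\left(D \right)} = \frac{1 + D}{2 D}$ ($n{\left(D \right)} = \frac{D + 1}{D + D} = \frac{1 + D}{2 D}$)
$k{\left(-1 - 2 \right)} + 1 n{\left(-2 \right)} = \left(-1 - 2\right)^{\frac{3}{2}} + 1 \frac{1 - 2}{2 \left(-2\right)} = \left(-3\right)^{\frac{3}{2}} + 1 \cdot \frac{1}{2} \left(- \frac{1}{2}\right) \left(-1\right) = - 3 i \sqrt{3} + 1 \cdot \frac{1}{4} = - 3 i \sqrt{3} + \frac{1}{4} = \frac{1}{4} - 3 i \sqrt{3}$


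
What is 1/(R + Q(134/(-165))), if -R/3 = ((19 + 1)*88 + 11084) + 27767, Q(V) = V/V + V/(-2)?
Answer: -165/20102213 ≈ -8.2081e-6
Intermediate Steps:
Q(V) = 1 - V/2 (Q(V) = 1 + V*(-1/2) = 1 - V/2)
R = -121833 (R = -3*(((19 + 1)*88 + 11084) + 27767) = -3*((20*88 + 11084) + 27767) = -3*((1760 + 11084) + 27767) = -3*(12844 + 27767) = -3*40611 = -121833)
1/(R + Q(134/(-165))) = 1/(-121833 + (1 - 67/(-165))) = 1/(-121833 + (1 - 67*(-1)/165)) = 1/(-121833 + (1 - 1/2*(-134/165))) = 1/(-121833 + (1 + 67/165)) = 1/(-121833 + 232/165) = 1/(-20102213/165) = -165/20102213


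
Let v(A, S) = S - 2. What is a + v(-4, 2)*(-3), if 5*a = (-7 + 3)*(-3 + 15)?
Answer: -48/5 ≈ -9.6000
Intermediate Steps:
v(A, S) = -2 + S
a = -48/5 (a = ((-7 + 3)*(-3 + 15))/5 = (-4*12)/5 = (⅕)*(-48) = -48/5 ≈ -9.6000)
a + v(-4, 2)*(-3) = -48/5 + (-2 + 2)*(-3) = -48/5 + 0*(-3) = -48/5 + 0 = -48/5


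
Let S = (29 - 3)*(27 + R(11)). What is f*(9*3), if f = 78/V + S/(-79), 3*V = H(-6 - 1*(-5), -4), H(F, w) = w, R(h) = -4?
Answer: -281853/158 ≈ -1783.9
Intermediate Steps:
S = 598 (S = (29 - 3)*(27 - 4) = 26*23 = 598)
V = -4/3 (V = (⅓)*(-4) = -4/3 ≈ -1.3333)
f = -10439/158 (f = 78/(-4/3) + 598/(-79) = 78*(-¾) + 598*(-1/79) = -117/2 - 598/79 = -10439/158 ≈ -66.070)
f*(9*3) = -93951*3/158 = -10439/158*27 = -281853/158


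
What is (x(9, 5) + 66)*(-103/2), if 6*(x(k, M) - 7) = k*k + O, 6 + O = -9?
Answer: -4326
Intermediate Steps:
O = -15 (O = -6 - 9 = -15)
x(k, M) = 9/2 + k**2/6 (x(k, M) = 7 + (k*k - 15)/6 = 7 + (k**2 - 15)/6 = 7 + (-15 + k**2)/6 = 7 + (-5/2 + k**2/6) = 9/2 + k**2/6)
(x(9, 5) + 66)*(-103/2) = ((9/2 + (1/6)*9**2) + 66)*(-103/2) = ((9/2 + (1/6)*81) + 66)*(-103*1/2) = ((9/2 + 27/2) + 66)*(-103/2) = (18 + 66)*(-103/2) = 84*(-103/2) = -4326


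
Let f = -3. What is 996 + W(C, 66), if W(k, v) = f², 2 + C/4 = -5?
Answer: 1005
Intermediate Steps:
C = -28 (C = -8 + 4*(-5) = -8 - 20 = -28)
W(k, v) = 9 (W(k, v) = (-3)² = 9)
996 + W(C, 66) = 996 + 9 = 1005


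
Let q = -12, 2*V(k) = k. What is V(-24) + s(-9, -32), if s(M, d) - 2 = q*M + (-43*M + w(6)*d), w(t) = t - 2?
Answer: 357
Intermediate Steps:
w(t) = -2 + t
V(k) = k/2
s(M, d) = 2 - 55*M + 4*d (s(M, d) = 2 + (-12*M + (-43*M + (-2 + 6)*d)) = 2 + (-12*M + (-43*M + 4*d)) = 2 + (-55*M + 4*d) = 2 - 55*M + 4*d)
V(-24) + s(-9, -32) = (½)*(-24) + (2 - 55*(-9) + 4*(-32)) = -12 + (2 + 495 - 128) = -12 + 369 = 357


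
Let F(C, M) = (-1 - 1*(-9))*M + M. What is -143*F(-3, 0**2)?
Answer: 0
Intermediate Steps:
F(C, M) = 9*M (F(C, M) = (-1 + 9)*M + M = 8*M + M = 9*M)
-143*F(-3, 0**2) = -1287*0**2 = -1287*0 = -143*0 = 0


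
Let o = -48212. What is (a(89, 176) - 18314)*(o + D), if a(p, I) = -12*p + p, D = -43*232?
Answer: 1122621084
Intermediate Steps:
D = -9976
a(p, I) = -11*p
(a(89, 176) - 18314)*(o + D) = (-11*89 - 18314)*(-48212 - 9976) = (-979 - 18314)*(-58188) = -19293*(-58188) = 1122621084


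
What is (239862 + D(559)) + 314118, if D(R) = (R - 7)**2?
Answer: 858684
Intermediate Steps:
D(R) = (-7 + R)**2
(239862 + D(559)) + 314118 = (239862 + (-7 + 559)**2) + 314118 = (239862 + 552**2) + 314118 = (239862 + 304704) + 314118 = 544566 + 314118 = 858684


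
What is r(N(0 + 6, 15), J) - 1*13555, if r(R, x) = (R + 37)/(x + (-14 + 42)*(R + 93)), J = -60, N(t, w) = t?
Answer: -36761117/2712 ≈ -13555.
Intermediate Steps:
r(R, x) = (37 + R)/(2604 + x + 28*R) (r(R, x) = (37 + R)/(x + 28*(93 + R)) = (37 + R)/(x + (2604 + 28*R)) = (37 + R)/(2604 + x + 28*R))
r(N(0 + 6, 15), J) - 1*13555 = (37 + (0 + 6))/(2604 - 60 + 28*(0 + 6)) - 1*13555 = (37 + 6)/(2604 - 60 + 28*6) - 13555 = 43/(2604 - 60 + 168) - 13555 = 43/2712 - 13555 = -36761117/2712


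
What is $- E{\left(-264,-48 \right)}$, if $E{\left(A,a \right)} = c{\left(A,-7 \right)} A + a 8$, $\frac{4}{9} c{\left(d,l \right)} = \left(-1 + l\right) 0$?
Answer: $384$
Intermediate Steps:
$c{\left(d,l \right)} = 0$ ($c{\left(d,l \right)} = \frac{9 \left(-1 + l\right) 0}{4} = \frac{9}{4} \cdot 0 = 0$)
$E{\left(A,a \right)} = 8 a$ ($E{\left(A,a \right)} = 0 A + a 8 = 0 + 8 a = 8 a$)
$- E{\left(-264,-48 \right)} = - 8 \left(-48\right) = \left(-1\right) \left(-384\right) = 384$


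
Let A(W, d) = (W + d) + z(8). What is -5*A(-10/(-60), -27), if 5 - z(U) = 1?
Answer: 685/6 ≈ 114.17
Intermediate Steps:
z(U) = 4 (z(U) = 5 - 1*1 = 5 - 1 = 4)
A(W, d) = 4 + W + d (A(W, d) = (W + d) + 4 = 4 + W + d)
-5*A(-10/(-60), -27) = -5*(4 - 10/(-60) - 27) = -5*(4 - 10*(-1/60) - 27) = -5*(4 + ⅙ - 27) = -5*(-137/6) = 685/6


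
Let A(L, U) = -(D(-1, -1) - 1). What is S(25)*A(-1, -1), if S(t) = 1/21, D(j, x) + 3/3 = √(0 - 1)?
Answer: 2/21 - I/21 ≈ 0.095238 - 0.047619*I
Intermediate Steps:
D(j, x) = -1 + I (D(j, x) = -1 + √(0 - 1) = -1 + √(-1) = -1 + I)
S(t) = 1/21
A(L, U) = 2 - I (A(L, U) = -((-1 + I) - 1) = -(-2 + I) = 2 - I)
S(25)*A(-1, -1) = (2 - I)/21 = 2/21 - I/21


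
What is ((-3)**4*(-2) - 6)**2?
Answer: 28224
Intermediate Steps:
((-3)**4*(-2) - 6)**2 = (81*(-2) - 6)**2 = (-162 - 6)**2 = (-168)**2 = 28224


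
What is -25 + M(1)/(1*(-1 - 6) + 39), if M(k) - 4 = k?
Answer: -795/32 ≈ -24.844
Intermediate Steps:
M(k) = 4 + k
-25 + M(1)/(1*(-1 - 6) + 39) = -25 + (4 + 1)/(1*(-1 - 6) + 39) = -25 + 5/(1*(-7) + 39) = -25 + 5/(-7 + 39) = -25 + 5/32 = -795/32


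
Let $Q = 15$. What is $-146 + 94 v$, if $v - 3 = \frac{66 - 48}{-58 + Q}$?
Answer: $\frac{4156}{43} \approx 96.651$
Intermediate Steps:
$v = \frac{111}{43}$ ($v = 3 + \frac{66 - 48}{-58 + 15} = 3 + \frac{18}{-43} = 3 + 18 \left(- \frac{1}{43}\right) = 3 - \frac{18}{43} = \frac{111}{43} \approx 2.5814$)
$-146 + 94 v = -146 + 94 \cdot \frac{111}{43} = -146 + \frac{10434}{43} = \frac{4156}{43}$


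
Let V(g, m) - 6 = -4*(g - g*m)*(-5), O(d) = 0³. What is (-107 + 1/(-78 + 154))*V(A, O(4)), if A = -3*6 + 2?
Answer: 1276567/38 ≈ 33594.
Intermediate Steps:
O(d) = 0
A = -16 (A = -18 + 2 = -16)
V(g, m) = 6 + 20*g - 20*g*m (V(g, m) = 6 - 4*(g - g*m)*(-5) = 6 + (-4*g + 4*g*m)*(-5) = 6 + (20*g - 20*g*m) = 6 + 20*g - 20*g*m)
(-107 + 1/(-78 + 154))*V(A, O(4)) = (-107 + 1/(-78 + 154))*(6 + 20*(-16) - 20*(-16)*0) = (-107 + 1/76)*(6 - 320 + 0) = (-107 + 1/76)*(-314) = -8131/76*(-314) = 1276567/38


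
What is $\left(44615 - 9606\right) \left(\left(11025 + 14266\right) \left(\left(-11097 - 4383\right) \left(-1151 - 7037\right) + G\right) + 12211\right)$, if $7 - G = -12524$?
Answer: $112237357490302148$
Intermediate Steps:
$G = 12531$ ($G = 7 - -12524 = 7 + 12524 = 12531$)
$\left(44615 - 9606\right) \left(\left(11025 + 14266\right) \left(\left(-11097 - 4383\right) \left(-1151 - 7037\right) + G\right) + 12211\right) = \left(44615 - 9606\right) \left(\left(11025 + 14266\right) \left(\left(-11097 - 4383\right) \left(-1151 - 7037\right) + 12531\right) + 12211\right) = 35009 \left(25291 \left(\left(-15480\right) \left(-8188\right) + 12531\right) + 12211\right) = 35009 \left(25291 \left(126750240 + 12531\right) + 12211\right) = 35009 \left(25291 \cdot 126762771 + 12211\right) = 35009 \left(3205957241361 + 12211\right) = 35009 \cdot 3205957253572 = 112237357490302148$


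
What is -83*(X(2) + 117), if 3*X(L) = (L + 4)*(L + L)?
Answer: -10375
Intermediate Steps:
X(L) = 2*L*(4 + L)/3 (X(L) = ((L + 4)*(L + L))/3 = ((4 + L)*(2*L))/3 = (2*L*(4 + L))/3 = 2*L*(4 + L)/3)
-83*(X(2) + 117) = -83*((2/3)*2*(4 + 2) + 117) = -83*((2/3)*2*6 + 117) = -83*(8 + 117) = -83*125 = -10375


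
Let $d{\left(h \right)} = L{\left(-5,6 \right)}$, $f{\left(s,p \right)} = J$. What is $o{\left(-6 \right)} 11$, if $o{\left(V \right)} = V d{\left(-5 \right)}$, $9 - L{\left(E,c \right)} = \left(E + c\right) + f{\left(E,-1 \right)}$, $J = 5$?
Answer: $-198$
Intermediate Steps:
$f{\left(s,p \right)} = 5$
$L{\left(E,c \right)} = 4 - E - c$ ($L{\left(E,c \right)} = 9 - \left(\left(E + c\right) + 5\right) = 9 - \left(5 + E + c\right) = 4 - E - c$)
$d{\left(h \right)} = 3$ ($d{\left(h \right)} = 4 - -5 - 6 = 4 + 5 - 6 = 3$)
$o{\left(V \right)} = 3 V$ ($o{\left(V \right)} = V 3 = 3 V$)
$o{\left(-6 \right)} 11 = 3 \left(-6\right) 11 = \left(-18\right) 11 = -198$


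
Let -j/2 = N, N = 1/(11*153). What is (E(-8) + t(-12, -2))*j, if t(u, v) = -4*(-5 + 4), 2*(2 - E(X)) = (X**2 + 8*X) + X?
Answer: -20/1683 ≈ -0.011884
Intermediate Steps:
E(X) = 2 - 9*X/2 - X**2/2 (E(X) = 2 - ((X**2 + 8*X) + X)/2 = 2 - (X**2 + 9*X)/2 = 2 + (-9*X/2 - X**2/2) = 2 - 9*X/2 - X**2/2)
N = 1/1683 (N = (1/11)*(1/153) = 1/1683 ≈ 0.00059418)
t(u, v) = 4 (t(u, v) = -4*(-1) = 4)
j = -2/1683 (j = -2*1/1683 = -2/1683 ≈ -0.0011884)
(E(-8) + t(-12, -2))*j = ((2 - 9/2*(-8) - 1/2*(-8)**2) + 4)*(-2/1683) = ((2 + 36 - 1/2*64) + 4)*(-2/1683) = ((2 + 36 - 32) + 4)*(-2/1683) = (6 + 4)*(-2/1683) = 10*(-2/1683) = -20/1683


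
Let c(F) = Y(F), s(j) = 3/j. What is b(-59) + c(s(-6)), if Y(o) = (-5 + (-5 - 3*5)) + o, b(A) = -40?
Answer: -131/2 ≈ -65.500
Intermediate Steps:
Y(o) = -25 + o (Y(o) = (-5 + (-5 - 15)) + o = (-5 - 20) + o = -25 + o)
c(F) = -25 + F
b(-59) + c(s(-6)) = -40 + (-25 + 3/(-6)) = -40 + (-25 + 3*(-⅙)) = -40 + (-25 - ½) = -40 - 51/2 = -131/2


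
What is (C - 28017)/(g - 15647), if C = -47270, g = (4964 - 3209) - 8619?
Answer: 75287/22511 ≈ 3.3445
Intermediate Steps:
g = -6864 (g = 1755 - 8619 = -6864)
(C - 28017)/(g - 15647) = (-47270 - 28017)/(-6864 - 15647) = -75287/(-22511) = -75287*(-1/22511) = 75287/22511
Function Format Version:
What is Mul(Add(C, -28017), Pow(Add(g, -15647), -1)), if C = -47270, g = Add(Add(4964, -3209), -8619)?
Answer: Rational(75287, 22511) ≈ 3.3445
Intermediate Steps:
g = -6864 (g = Add(1755, -8619) = -6864)
Mul(Add(C, -28017), Pow(Add(g, -15647), -1)) = Mul(Add(-47270, -28017), Pow(Add(-6864, -15647), -1)) = Mul(-75287, Pow(-22511, -1)) = Mul(-75287, Rational(-1, 22511)) = Rational(75287, 22511)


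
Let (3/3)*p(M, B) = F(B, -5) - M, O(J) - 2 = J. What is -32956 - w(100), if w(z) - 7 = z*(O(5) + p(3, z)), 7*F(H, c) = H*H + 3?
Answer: -176263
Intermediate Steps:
O(J) = 2 + J
F(H, c) = 3/7 + H**2/7 (F(H, c) = (H*H + 3)/7 = (H**2 + 3)/7 = (3 + H**2)/7 = 3/7 + H**2/7)
p(M, B) = 3/7 - M + B**2/7 (p(M, B) = (3/7 + B**2/7) - M = 3/7 - M + B**2/7)
w(z) = 7 + z*(31/7 + z**2/7) (w(z) = 7 + z*((2 + 5) + (3/7 - 1*3 + z**2/7)) = 7 + z*(7 + (3/7 - 3 + z**2/7)) = 7 + z*(7 + (-18/7 + z**2/7)) = 7 + z*(31/7 + z**2/7))
-32956 - w(100) = -32956 - (7 + (1/7)*100**3 + (31/7)*100) = -32956 - (7 + (1/7)*1000000 + 3100/7) = -32956 - (7 + 1000000/7 + 3100/7) = -32956 - 1*143307 = -32956 - 143307 = -176263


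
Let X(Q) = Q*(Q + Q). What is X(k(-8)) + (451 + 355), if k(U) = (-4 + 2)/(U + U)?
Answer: 25793/32 ≈ 806.03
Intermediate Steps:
k(U) = -1/U (k(U) = -2*1/(2*U) = -1/U)
X(Q) = 2*Q**2 (X(Q) = Q*(2*Q) = 2*Q**2)
X(k(-8)) + (451 + 355) = 2*(-1/(-8))**2 + (451 + 355) = 2*(-1*(-1/8))**2 + 806 = 2*(1/8)**2 + 806 = 2*(1/64) + 806 = 1/32 + 806 = 25793/32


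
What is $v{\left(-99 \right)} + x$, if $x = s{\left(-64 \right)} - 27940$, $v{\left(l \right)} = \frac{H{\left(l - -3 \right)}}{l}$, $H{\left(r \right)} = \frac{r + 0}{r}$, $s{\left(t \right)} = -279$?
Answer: $- \frac{2793682}{99} \approx -28219.0$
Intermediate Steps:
$H{\left(r \right)} = 1$ ($H{\left(r \right)} = \frac{r}{r} = 1$)
$v{\left(l \right)} = \frac{1}{l}$ ($v{\left(l \right)} = 1 \frac{1}{l} = \frac{1}{l}$)
$x = -28219$ ($x = -279 - 27940 = -28219$)
$v{\left(-99 \right)} + x = \frac{1}{-99} - 28219 = - \frac{1}{99} - 28219 = - \frac{2793682}{99}$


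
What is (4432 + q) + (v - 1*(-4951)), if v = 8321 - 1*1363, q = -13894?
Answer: 2447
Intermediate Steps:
v = 6958 (v = 8321 - 1363 = 6958)
(4432 + q) + (v - 1*(-4951)) = (4432 - 13894) + (6958 - 1*(-4951)) = -9462 + (6958 + 4951) = -9462 + 11909 = 2447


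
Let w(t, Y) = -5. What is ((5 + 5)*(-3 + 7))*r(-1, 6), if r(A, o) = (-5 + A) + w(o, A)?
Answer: -440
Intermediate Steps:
r(A, o) = -10 + A (r(A, o) = (-5 + A) - 5 = -10 + A)
((5 + 5)*(-3 + 7))*r(-1, 6) = ((5 + 5)*(-3 + 7))*(-10 - 1) = (10*4)*(-11) = 40*(-11) = -440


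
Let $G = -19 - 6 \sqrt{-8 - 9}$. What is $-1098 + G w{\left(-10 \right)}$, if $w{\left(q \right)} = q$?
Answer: $-908 + 60 i \sqrt{17} \approx -908.0 + 247.39 i$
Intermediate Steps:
$G = -19 - 6 i \sqrt{17}$ ($G = -19 - 6 \sqrt{-17} = -19 - 6 i \sqrt{17} \approx -19.0 - 24.739 i$)
$-1098 + G w{\left(-10 \right)} = -1098 + \left(-19 - 6 i \sqrt{17}\right) \left(-10\right) = -1098 + \left(190 + 60 i \sqrt{17}\right) = -908 + 60 i \sqrt{17}$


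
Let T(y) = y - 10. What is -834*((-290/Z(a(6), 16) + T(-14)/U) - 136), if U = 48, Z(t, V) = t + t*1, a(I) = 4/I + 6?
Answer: 263961/2 ≈ 1.3198e+5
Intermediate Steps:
a(I) = 6 + 4/I
Z(t, V) = 2*t (Z(t, V) = t + t = 2*t)
T(y) = -10 + y
-834*((-290/Z(a(6), 16) + T(-14)/U) - 136) = -834*((-290*1/(2*(6 + 4/6)) + (-10 - 14)/48) - 136) = -834*((-290*1/(2*(6 + 4*(⅙))) - 24*1/48) - 136) = -834*((-290*1/(2*(6 + ⅔)) - ½) - 136) = -834*((-290/(2*(20/3)) - ½) - 136) = -834*((-290/40/3 - ½) - 136) = -834*((-290*3/40 - ½) - 136) = -834*((-87/4 - ½) - 136) = -834*(-89/4 - 136) = -834*(-633/4) = 263961/2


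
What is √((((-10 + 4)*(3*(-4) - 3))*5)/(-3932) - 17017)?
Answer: I*√65773802002/1966 ≈ 130.45*I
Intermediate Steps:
√((((-10 + 4)*(3*(-4) - 3))*5)/(-3932) - 17017) = √((-6*(-12 - 3)*5)*(-1/3932) - 17017) = √((-6*(-15)*5)*(-1/3932) - 17017) = √((90*5)*(-1/3932) - 17017) = √(450*(-1/3932) - 17017) = √(-225/1966 - 17017) = √(-33455647/1966) = I*√65773802002/1966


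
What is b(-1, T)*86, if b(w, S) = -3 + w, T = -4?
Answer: -344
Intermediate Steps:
b(-1, T)*86 = (-3 - 1)*86 = -4*86 = -344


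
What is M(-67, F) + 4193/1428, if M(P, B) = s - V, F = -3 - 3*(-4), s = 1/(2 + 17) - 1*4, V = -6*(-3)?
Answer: -73687/3876 ≈ -19.011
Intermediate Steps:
V = 18
s = -75/19 (s = 1/19 - 4 = -75/19 ≈ -3.9474)
F = 9 (F = -3 + 12 = 9)
M(P, B) = -417/19 (M(P, B) = -75/19 - 1*18 = -75/19 - 18 = -417/19)
M(-67, F) + 4193/1428 = -417/19 + 4193/1428 = -417/19 + 4193*(1/1428) = -417/19 + 599/204 = -73687/3876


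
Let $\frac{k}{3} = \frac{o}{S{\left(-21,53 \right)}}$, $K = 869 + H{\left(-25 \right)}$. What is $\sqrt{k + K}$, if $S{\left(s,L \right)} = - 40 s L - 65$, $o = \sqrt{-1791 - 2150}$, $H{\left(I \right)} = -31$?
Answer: $\frac{\sqrt{1656095006950 + 133365 i \sqrt{3941}}}{44455} \approx 28.948 + 7.3173 \cdot 10^{-5} i$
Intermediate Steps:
$o = i \sqrt{3941}$ ($o = \sqrt{-3941} = i \sqrt{3941} \approx 62.777 i$)
$S{\left(s,L \right)} = -65 - 40 L s$ ($S{\left(s,L \right)} = - 40 L s - 65 = -65 - 40 L s$)
$K = 838$ ($K = 869 - 31 = 838$)
$k = \frac{3 i \sqrt{3941}}{44455}$ ($k = 3 \frac{i \sqrt{3941}}{-65 - 2120 \left(-21\right)} = 3 \frac{i \sqrt{3941}}{-65 + 44520} = 3 \frac{i \sqrt{3941}}{44455} = \frac{3 i \sqrt{3941}}{44455} \approx 0.0042365 i$)
$\sqrt{k + K} = \sqrt{\frac{3 i \sqrt{3941}}{44455} + 838} = \sqrt{838 + \frac{3 i \sqrt{3941}}{44455}}$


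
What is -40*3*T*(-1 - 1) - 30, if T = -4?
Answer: -990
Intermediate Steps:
-40*3*T*(-1 - 1) - 30 = -40*3*(-4)*(-1 - 1) - 30 = -(-480)*(-2) - 30 = -40*24 - 30 = -960 - 30 = -990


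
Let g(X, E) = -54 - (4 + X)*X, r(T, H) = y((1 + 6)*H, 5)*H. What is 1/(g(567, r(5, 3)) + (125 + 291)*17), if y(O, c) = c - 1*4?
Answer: -1/316739 ≈ -3.1572e-6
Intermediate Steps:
y(O, c) = -4 + c (y(O, c) = c - 4 = -4 + c)
r(T, H) = H (r(T, H) = (-4 + 5)*H = 1*H = H)
g(X, E) = -54 - X*(4 + X)
1/(g(567, r(5, 3)) + (125 + 291)*17) = 1/((-54 - 1*567² - 4*567) + (125 + 291)*17) = 1/((-54 - 1*321489 - 2268) + 416*17) = 1/((-54 - 321489 - 2268) + 7072) = 1/(-323811 + 7072) = 1/(-316739) = -1/316739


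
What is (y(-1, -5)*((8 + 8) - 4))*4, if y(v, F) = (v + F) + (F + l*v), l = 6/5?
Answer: -2928/5 ≈ -585.60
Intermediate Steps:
l = 6/5 (l = 6*(1/5) = 6/5 ≈ 1.2000)
y(v, F) = 2*F + 11*v/5 (y(v, F) = (v + F) + (F + 6*v/5) = (F + v) + (F + 6*v/5) = 2*F + 11*v/5)
(y(-1, -5)*((8 + 8) - 4))*4 = ((2*(-5) + (11/5)*(-1))*((8 + 8) - 4))*4 = ((-10 - 11/5)*(16 - 4))*4 = -61/5*12*4 = -732/5*4 = -2928/5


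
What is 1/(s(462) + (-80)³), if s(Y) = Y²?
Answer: -1/298556 ≈ -3.3495e-6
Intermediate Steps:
1/(s(462) + (-80)³) = 1/(462² + (-80)³) = 1/(213444 - 512000) = 1/(-298556) = -1/298556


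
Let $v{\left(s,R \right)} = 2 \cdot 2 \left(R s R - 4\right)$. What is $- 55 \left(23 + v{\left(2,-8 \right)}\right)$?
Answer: $-28545$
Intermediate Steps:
$v{\left(s,R \right)} = -16 + 4 s R^{2}$ ($v{\left(s,R \right)} = 4 \left(s R^{2} - 4\right) = 4 \left(-4 + s R^{2}\right) = -16 + 4 s R^{2}$)
$- 55 \left(23 + v{\left(2,-8 \right)}\right) = - 55 \left(23 - \left(16 - 8 \left(-8\right)^{2}\right)\right) = - 55 \left(23 - \left(16 - 512\right)\right) = - 55 \left(23 + \left(-16 + 512\right)\right) = - 55 \left(23 + 496\right) = \left(-55\right) 519 = -28545$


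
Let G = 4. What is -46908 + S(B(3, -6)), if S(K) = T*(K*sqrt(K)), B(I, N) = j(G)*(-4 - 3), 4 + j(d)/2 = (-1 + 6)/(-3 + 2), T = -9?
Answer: -46908 - 3402*sqrt(14) ≈ -59637.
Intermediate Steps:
j(d) = -18 (j(d) = -8 + 2*((-1 + 6)/(-3 + 2)) = -8 + 2*(5/(-1)) = -8 + 2*(5*(-1)) = -8 + 2*(-5) = -8 - 10 = -18)
B(I, N) = 126 (B(I, N) = -18*(-4 - 3) = -18*(-7) = 126)
S(K) = -9*K**(3/2) (S(K) = -9*K*sqrt(K) = -9*K**(3/2))
-46908 + S(B(3, -6)) = -46908 - 3402*sqrt(14)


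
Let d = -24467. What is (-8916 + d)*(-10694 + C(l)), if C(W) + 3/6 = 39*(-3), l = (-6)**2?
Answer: 721840609/2 ≈ 3.6092e+8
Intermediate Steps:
l = 36
C(W) = -235/2 (C(W) = -1/2 + 39*(-3) = -1/2 - 117 = -235/2)
(-8916 + d)*(-10694 + C(l)) = (-8916 - 24467)*(-10694 - 235/2) = -33383*(-21623/2) = 721840609/2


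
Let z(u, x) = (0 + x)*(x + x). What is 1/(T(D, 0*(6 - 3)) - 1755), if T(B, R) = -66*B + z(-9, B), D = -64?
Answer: 1/10661 ≈ 9.3800e-5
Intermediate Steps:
z(u, x) = 2*x² (z(u, x) = x*(2*x) = 2*x²)
T(B, R) = -66*B + 2*B²
1/(T(D, 0*(6 - 3)) - 1755) = 1/(2*(-64)*(-33 - 64) - 1755) = 1/(2*(-64)*(-97) - 1755) = 1/(12416 - 1755) = 1/10661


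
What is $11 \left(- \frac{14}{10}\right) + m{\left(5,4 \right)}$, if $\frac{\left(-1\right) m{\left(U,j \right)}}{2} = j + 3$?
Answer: $- \frac{147}{5} \approx -29.4$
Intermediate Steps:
$m{\left(U,j \right)} = -6 - 2 j$ ($m{\left(U,j \right)} = - 2 \left(j + 3\right) = - 2 \left(3 + j\right) = -6 - 2 j$)
$11 \left(- \frac{14}{10}\right) + m{\left(5,4 \right)} = 11 \left(- \frac{14}{10}\right) - 14 = 11 \left(\left(-14\right) \frac{1}{10}\right) - 14 = 11 \left(- \frac{7}{5}\right) - 14 = - \frac{77}{5} - 14 = - \frac{147}{5}$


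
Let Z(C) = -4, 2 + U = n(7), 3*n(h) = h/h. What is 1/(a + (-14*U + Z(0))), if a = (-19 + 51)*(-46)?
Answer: -3/4358 ≈ -0.00068839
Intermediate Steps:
n(h) = ⅓ (n(h) = (h/h)/3 = (⅓)*1 = ⅓)
a = -1472 (a = 32*(-46) = -1472)
U = -5/3 (U = -2 + ⅓ = -5/3 ≈ -1.6667)
1/(a + (-14*U + Z(0))) = 1/(-1472 + (-14*(-5/3) - 4)) = 1/(-1472 + (70/3 - 4)) = 1/(-1472 + 58/3) = 1/(-4358/3) = -3/4358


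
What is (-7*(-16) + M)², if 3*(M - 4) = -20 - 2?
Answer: 106276/9 ≈ 11808.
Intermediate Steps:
M = -10/3 (M = 4 + (-20 - 2)/3 = 4 + (⅓)*(-22) = 4 - 22/3 = -10/3 ≈ -3.3333)
(-7*(-16) + M)² = (-7*(-16) - 10/3)² = (112 - 10/3)² = (326/3)² = 106276/9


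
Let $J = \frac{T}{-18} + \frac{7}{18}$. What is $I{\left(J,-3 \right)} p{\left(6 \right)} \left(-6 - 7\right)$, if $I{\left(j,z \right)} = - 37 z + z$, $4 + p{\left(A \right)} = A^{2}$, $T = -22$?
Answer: $-44928$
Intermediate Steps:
$p{\left(A \right)} = -4 + A^{2}$
$J = \frac{29}{18}$ ($J = - \frac{22}{-18} + \frac{7}{18} = \left(-22\right) \left(- \frac{1}{18}\right) + 7 \cdot \frac{1}{18} = \frac{11}{9} + \frac{7}{18} = \frac{29}{18} \approx 1.6111$)
$I{\left(j,z \right)} = - 36 z$
$I{\left(J,-3 \right)} p{\left(6 \right)} \left(-6 - 7\right) = \left(-36\right) \left(-3\right) \left(-4 + 6^{2}\right) \left(-6 - 7\right) = 108 \left(-4 + 36\right) \left(-13\right) = 108 \cdot 32 \left(-13\right) = 108 \left(-416\right) = -44928$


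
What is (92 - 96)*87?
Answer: -348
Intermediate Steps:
(92 - 96)*87 = -4*87 = -348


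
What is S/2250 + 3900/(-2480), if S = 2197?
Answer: -83161/139500 ≈ -0.59614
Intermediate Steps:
S/2250 + 3900/(-2480) = 2197/2250 + 3900/(-2480) = 2197*(1/2250) + 3900*(-1/2480) = 2197/2250 - 195/124 = -83161/139500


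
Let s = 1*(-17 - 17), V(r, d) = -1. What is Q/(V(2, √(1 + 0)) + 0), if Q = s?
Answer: 34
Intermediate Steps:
s = -34 (s = 1*(-34) = -34)
Q = -34
Q/(V(2, √(1 + 0)) + 0) = -34/(-1 + 0) = -34/(-1) = -1*(-34) = 34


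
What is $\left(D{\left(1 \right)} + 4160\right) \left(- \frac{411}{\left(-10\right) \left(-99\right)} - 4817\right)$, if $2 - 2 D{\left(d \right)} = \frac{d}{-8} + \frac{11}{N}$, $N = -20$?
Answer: $- \frac{176412634843}{8800} \approx -2.0047 \cdot 10^{7}$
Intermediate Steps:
$D{\left(d \right)} = \frac{51}{40} + \frac{d}{16}$ ($D{\left(d \right)} = 1 - \frac{\frac{d}{-8} + \frac{11}{-20}}{2} = 1 - \frac{d \left(- \frac{1}{8}\right) + 11 \left(- \frac{1}{20}\right)}{2} = 1 - \frac{- \frac{d}{8} - \frac{11}{20}}{2} = 1 - \frac{- \frac{11}{20} - \frac{d}{8}}{2} = 1 + \left(\frac{11}{40} + \frac{d}{16}\right) = \frac{51}{40} + \frac{d}{16}$)
$\left(D{\left(1 \right)} + 4160\right) \left(- \frac{411}{\left(-10\right) \left(-99\right)} - 4817\right) = \left(\left(\frac{51}{40} + \frac{1}{16} \cdot 1\right) + 4160\right) \left(- \frac{411}{\left(-10\right) \left(-99\right)} - 4817\right) = \left(\left(\frac{51}{40} + \frac{1}{16}\right) + 4160\right) \left(- \frac{411}{990} - 4817\right) = \left(\frac{107}{80} + 4160\right) \left(\left(-411\right) \frac{1}{990} - 4817\right) = \frac{332907 \left(- \frac{137}{330} - 4817\right)}{80} = \frac{332907}{80} \left(- \frac{1589747}{330}\right) = - \frac{176412634843}{8800}$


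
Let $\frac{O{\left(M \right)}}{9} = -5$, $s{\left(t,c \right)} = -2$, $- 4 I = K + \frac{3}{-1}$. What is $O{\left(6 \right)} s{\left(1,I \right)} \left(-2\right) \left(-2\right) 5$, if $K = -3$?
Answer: $1800$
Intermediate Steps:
$I = \frac{3}{2}$ ($I = - \frac{-3 + \frac{3}{-1}}{4} = - \frac{-3 + 3 \left(-1\right)}{4} = - \frac{-3 - 3}{4} = \left(- \frac{1}{4}\right) \left(-6\right) = \frac{3}{2} \approx 1.5$)
$O{\left(M \right)} = -45$ ($O{\left(M \right)} = 9 \left(-5\right) = -45$)
$O{\left(6 \right)} s{\left(1,I \right)} \left(-2\right) \left(-2\right) 5 = - 45 \left(-2\right) \left(-2\right) \left(-2\right) 5 = - 45 \cdot 4 \left(-2\right) 5 = \left(-45\right) \left(-8\right) 5 = 360 \cdot 5 = 1800$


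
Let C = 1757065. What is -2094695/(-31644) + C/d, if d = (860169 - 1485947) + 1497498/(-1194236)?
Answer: 749512132853212855/11824225405563132 ≈ 63.388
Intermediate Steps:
d = -373664056553/597118 (d = -625778 + 1497498*(-1/1194236) = -625778 - 748749/597118 = -373664056553/597118 ≈ -6.2578e+5)
-2094695/(-31644) + C/d = -2094695/(-31644) + 1757065/(-373664056553/597118) = -2094695*(-1/31644) + 1757065*(-597118/373664056553) = 2094695/31644 - 1049175138670/373664056553 = 749512132853212855/11824225405563132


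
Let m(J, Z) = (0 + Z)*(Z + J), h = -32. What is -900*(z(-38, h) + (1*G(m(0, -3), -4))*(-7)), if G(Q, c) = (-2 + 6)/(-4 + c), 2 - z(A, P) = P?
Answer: -33750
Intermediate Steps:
z(A, P) = 2 - P
m(J, Z) = Z*(J + Z)
G(Q, c) = 4/(-4 + c)
-900*(z(-38, h) + (1*G(m(0, -3), -4))*(-7)) = -900*((2 - 1*(-32)) + (1*(4/(-4 - 4)))*(-7)) = -900*((2 + 32) + (1*(4/(-8)))*(-7)) = -900*(34 + (1*(4*(-1/8)))*(-7)) = -900*(34 + (1*(-1/2))*(-7)) = -900*(34 - 1/2*(-7)) = -900*(34 + 7/2) = -900*75/2 = -33750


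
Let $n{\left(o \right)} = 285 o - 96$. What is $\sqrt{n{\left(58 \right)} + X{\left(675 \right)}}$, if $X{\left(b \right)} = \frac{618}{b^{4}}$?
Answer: $\frac{2 \sqrt{852900526757967}}{455625} \approx 128.2$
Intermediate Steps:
$X{\left(b \right)} = \frac{618}{b^{4}}$
$n{\left(o \right)} = -96 + 285 o$
$\sqrt{n{\left(58 \right)} + X{\left(675 \right)}} = \sqrt{\left(-96 + 285 \cdot 58\right) + \frac{618}{207594140625}} = \sqrt{\left(-96 + 16530\right) + 618 \cdot \frac{1}{207594140625}} = \sqrt{16434 + \frac{206}{69198046875}} = \sqrt{\frac{1137200702343956}{69198046875}} = \frac{2 \sqrt{852900526757967}}{455625}$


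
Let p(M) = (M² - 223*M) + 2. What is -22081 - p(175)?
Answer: -13683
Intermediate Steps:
p(M) = 2 + M² - 223*M
-22081 - p(175) = -22081 - (2 + 175² - 223*175) = -22081 - (2 + 30625 - 39025) = -22081 - 1*(-8398) = -22081 + 8398 = -13683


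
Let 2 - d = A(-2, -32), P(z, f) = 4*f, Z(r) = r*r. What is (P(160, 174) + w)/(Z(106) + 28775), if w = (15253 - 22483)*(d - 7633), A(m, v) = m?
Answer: 18386122/13337 ≈ 1378.6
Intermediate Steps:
Z(r) = r**2
d = 4 (d = 2 - 1*(-2) = 2 + 2 = 4)
w = 55157670 (w = (15253 - 22483)*(4 - 7633) = -7230*(-7629) = 55157670)
(P(160, 174) + w)/(Z(106) + 28775) = (4*174 + 55157670)/(106**2 + 28775) = (696 + 55157670)/(11236 + 28775) = 55158366/40011 = 55158366*(1/40011) = 18386122/13337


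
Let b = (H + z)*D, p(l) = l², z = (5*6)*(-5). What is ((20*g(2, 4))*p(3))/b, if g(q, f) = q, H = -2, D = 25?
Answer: -9/95 ≈ -0.094737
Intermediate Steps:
z = -150 (z = 30*(-5) = -150)
b = -3800 (b = (-2 - 150)*25 = -152*25 = -3800)
((20*g(2, 4))*p(3))/b = ((20*2)*3²)/(-3800) = (40*9)*(-1/3800) = 360*(-1/3800) = -9/95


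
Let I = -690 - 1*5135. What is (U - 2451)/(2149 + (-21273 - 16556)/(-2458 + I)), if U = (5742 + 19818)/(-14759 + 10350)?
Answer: -8156510307/7149793124 ≈ -1.1408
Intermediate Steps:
I = -5825 (I = -690 - 5135 = -5825)
U = -25560/4409 (U = 25560/(-4409) = 25560*(-1/4409) = -25560/4409 ≈ -5.7972)
(U - 2451)/(2149 + (-21273 - 16556)/(-2458 + I)) = (-25560/4409 - 2451)/(2149 + (-21273 - 16556)/(-2458 - 5825)) = -10832019/(4409*(2149 - 37829/(-8283))) = -10832019/(4409*(2149 - 37829*(-1/8283))) = -10832019/(4409*(2149 + 3439/753)) = -10832019/(4409*1621636/753) = -10832019/4409*753/1621636 = -8156510307/7149793124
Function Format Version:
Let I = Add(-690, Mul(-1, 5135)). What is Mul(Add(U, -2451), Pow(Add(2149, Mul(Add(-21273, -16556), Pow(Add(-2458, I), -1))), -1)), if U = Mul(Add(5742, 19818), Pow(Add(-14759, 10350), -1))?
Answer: Rational(-8156510307, 7149793124) ≈ -1.1408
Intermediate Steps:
I = -5825 (I = Add(-690, -5135) = -5825)
U = Rational(-25560, 4409) (U = Mul(25560, Pow(-4409, -1)) = Mul(25560, Rational(-1, 4409)) = Rational(-25560, 4409) ≈ -5.7972)
Mul(Add(U, -2451), Pow(Add(2149, Mul(Add(-21273, -16556), Pow(Add(-2458, I), -1))), -1)) = Mul(Add(Rational(-25560, 4409), -2451), Pow(Add(2149, Mul(Add(-21273, -16556), Pow(Add(-2458, -5825), -1))), -1)) = Mul(Rational(-10832019, 4409), Pow(Add(2149, Mul(-37829, Pow(-8283, -1))), -1)) = Mul(Rational(-10832019, 4409), Pow(Add(2149, Mul(-37829, Rational(-1, 8283))), -1)) = Mul(Rational(-10832019, 4409), Pow(Add(2149, Rational(3439, 753)), -1)) = Mul(Rational(-10832019, 4409), Pow(Rational(1621636, 753), -1)) = Mul(Rational(-10832019, 4409), Rational(753, 1621636)) = Rational(-8156510307, 7149793124)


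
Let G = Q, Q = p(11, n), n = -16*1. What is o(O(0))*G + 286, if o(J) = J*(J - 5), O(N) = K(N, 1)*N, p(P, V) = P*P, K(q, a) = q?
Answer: 286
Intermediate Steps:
n = -16
p(P, V) = P²
O(N) = N² (O(N) = N*N = N²)
o(J) = J*(-5 + J)
Q = 121 (Q = 11² = 121)
G = 121
o(O(0))*G + 286 = (0²*(-5 + 0²))*121 + 286 = (0*(-5 + 0))*121 + 286 = (0*(-5))*121 + 286 = 0*121 + 286 = 0 + 286 = 286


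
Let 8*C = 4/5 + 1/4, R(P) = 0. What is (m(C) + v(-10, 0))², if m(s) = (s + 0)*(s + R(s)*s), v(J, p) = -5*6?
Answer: 589146818481/655360000 ≈ 898.97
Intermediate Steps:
v(J, p) = -30
C = 21/160 (C = (4/5 + 1/4)/8 = (4*(⅕) + 1*(¼))/8 = (⅘ + ¼)/8 = (⅛)*(21/20) = 21/160 ≈ 0.13125)
m(s) = s² (m(s) = (s + 0)*(s + 0*s) = s*(s + 0) = s*s = s²)
(m(C) + v(-10, 0))² = ((21/160)² - 30)² = (441/25600 - 30)² = (-767559/25600)² = 589146818481/655360000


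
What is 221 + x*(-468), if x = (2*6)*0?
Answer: 221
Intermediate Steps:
x = 0 (x = 12*0 = 0)
221 + x*(-468) = 221 + 0*(-468) = 221 + 0 = 221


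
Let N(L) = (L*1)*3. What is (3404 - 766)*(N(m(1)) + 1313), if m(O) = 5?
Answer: 3503264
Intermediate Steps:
N(L) = 3*L (N(L) = L*3 = 3*L)
(3404 - 766)*(N(m(1)) + 1313) = (3404 - 766)*(3*5 + 1313) = 2638*(15 + 1313) = 2638*1328 = 3503264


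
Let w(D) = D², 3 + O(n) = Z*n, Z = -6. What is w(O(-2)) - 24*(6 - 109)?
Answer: 2553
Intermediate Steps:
O(n) = -3 - 6*n
w(O(-2)) - 24*(6 - 109) = (-3 - 6*(-2))² - 24*(6 - 109) = (-3 + 12)² - 24*(-103) = 9² - 1*(-2472) = 81 + 2472 = 2553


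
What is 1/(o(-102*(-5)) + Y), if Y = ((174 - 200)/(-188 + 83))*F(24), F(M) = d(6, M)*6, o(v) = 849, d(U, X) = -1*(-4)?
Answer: 35/29923 ≈ 0.0011697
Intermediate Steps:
d(U, X) = 4
F(M) = 24 (F(M) = 4*6 = 24)
Y = 208/35 (Y = ((174 - 200)/(-188 + 83))*24 = -26/(-105)*24 = -26*(-1/105)*24 = (26/105)*24 = 208/35 ≈ 5.9429)
1/(o(-102*(-5)) + Y) = 1/(849 + 208/35) = 1/(29923/35) = 35/29923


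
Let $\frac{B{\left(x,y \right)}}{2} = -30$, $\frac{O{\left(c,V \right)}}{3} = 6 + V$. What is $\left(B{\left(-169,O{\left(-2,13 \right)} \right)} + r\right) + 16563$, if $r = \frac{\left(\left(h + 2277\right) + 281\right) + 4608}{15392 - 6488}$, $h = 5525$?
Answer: $\frac{20993629}{1272} \approx 16504.0$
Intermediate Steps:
$O{\left(c,V \right)} = 18 + 3 V$ ($O{\left(c,V \right)} = 3 \left(6 + V\right) = 18 + 3 V$)
$B{\left(x,y \right)} = -60$ ($B{\left(x,y \right)} = 2 \left(-30\right) = -60$)
$r = \frac{1813}{1272}$ ($r = \frac{\left(\left(5525 + 2277\right) + 281\right) + 4608}{15392 - 6488} = \frac{\left(7802 + 281\right) + 4608}{8904} = \left(8083 + 4608\right) \frac{1}{8904} = 12691 \cdot \frac{1}{8904} = \frac{1813}{1272} \approx 1.4253$)
$\left(B{\left(-169,O{\left(-2,13 \right)} \right)} + r\right) + 16563 = \left(-60 + \frac{1813}{1272}\right) + 16563 = - \frac{74507}{1272} + 16563 = \frac{20993629}{1272}$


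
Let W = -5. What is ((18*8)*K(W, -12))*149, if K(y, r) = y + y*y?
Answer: 429120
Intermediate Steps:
K(y, r) = y + y²
((18*8)*K(W, -12))*149 = ((18*8)*(-5*(1 - 5)))*149 = (144*(-5*(-4)))*149 = (144*20)*149 = 2880*149 = 429120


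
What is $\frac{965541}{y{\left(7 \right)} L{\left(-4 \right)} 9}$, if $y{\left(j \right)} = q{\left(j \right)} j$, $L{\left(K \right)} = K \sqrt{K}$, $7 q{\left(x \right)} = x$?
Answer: $\frac{321847 i}{168} \approx 1915.8 i$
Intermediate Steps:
$q{\left(x \right)} = \frac{x}{7}$
$L{\left(K \right)} = K^{\frac{3}{2}}$
$y{\left(j \right)} = \frac{j^{2}}{7}$ ($y{\left(j \right)} = \frac{j}{7} j = \frac{j^{2}}{7}$)
$\frac{965541}{y{\left(7 \right)} L{\left(-4 \right)} 9} = \frac{965541}{\frac{7^{2}}{7} \left(-4\right)^{\frac{3}{2}} \cdot 9} = \frac{965541}{\frac{1}{7} \cdot 49 \left(- 8 i\right) 9} = \frac{965541}{7 \left(- 8 i\right) 9} = \frac{965541}{- 56 i 9} = \frac{965541}{\left(-504\right) i} = 965541 \frac{i}{504} = \frac{321847 i}{168}$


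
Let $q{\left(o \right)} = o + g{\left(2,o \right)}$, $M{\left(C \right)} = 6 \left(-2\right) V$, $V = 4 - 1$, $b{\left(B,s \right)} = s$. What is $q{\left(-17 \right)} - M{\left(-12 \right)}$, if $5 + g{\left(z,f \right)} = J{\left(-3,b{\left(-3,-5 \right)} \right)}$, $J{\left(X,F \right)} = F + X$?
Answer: $6$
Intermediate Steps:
$V = 3$
$g{\left(z,f \right)} = -13$ ($g{\left(z,f \right)} = -5 - 8 = -13$)
$M{\left(C \right)} = -36$ ($M{\left(C \right)} = 6 \left(-2\right) 3 = \left(-12\right) 3 = -36$)
$q{\left(o \right)} = -13 + o$ ($q{\left(o \right)} = o - 13 = -13 + o$)
$q{\left(-17 \right)} - M{\left(-12 \right)} = \left(-13 - 17\right) - -36 = -30 + 36 = 6$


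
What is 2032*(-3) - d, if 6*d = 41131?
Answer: -77707/6 ≈ -12951.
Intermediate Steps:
d = 41131/6 (d = (⅙)*41131 = 41131/6 ≈ 6855.2)
2032*(-3) - d = 2032*(-3) - 1*41131/6 = -6096 - 41131/6 = -77707/6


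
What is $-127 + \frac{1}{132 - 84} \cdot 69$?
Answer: $- \frac{2009}{16} \approx -125.56$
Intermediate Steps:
$-127 + \frac{1}{132 - 84} \cdot 69 = -127 + \frac{1}{48} \cdot 69 = -127 + \frac{23}{16} = - \frac{2009}{16}$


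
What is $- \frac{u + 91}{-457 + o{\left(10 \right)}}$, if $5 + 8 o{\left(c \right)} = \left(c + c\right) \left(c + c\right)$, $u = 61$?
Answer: $\frac{1216}{3261} \approx 0.37289$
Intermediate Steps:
$o{\left(c \right)} = - \frac{5}{8} + \frac{c^{2}}{2}$ ($o{\left(c \right)} = - \frac{5}{8} + \frac{\left(c + c\right) \left(c + c\right)}{8} = - \frac{5}{8} + \frac{2 c 2 c}{8} = - \frac{5}{8} + \frac{4 c^{2}}{8} = - \frac{5}{8} + \frac{c^{2}}{2}$)
$- \frac{u + 91}{-457 + o{\left(10 \right)}} = - \frac{61 + 91}{-457 - \left(\frac{5}{8} - \frac{10^{2}}{2}\right)} = - \frac{152}{-457 + \left(- \frac{5}{8} + \frac{1}{2} \cdot 100\right)} = - \frac{152}{-457 + \left(- \frac{5}{8} + 50\right)} = - \frac{152}{-457 + \frac{395}{8}} = - \frac{152}{- \frac{3261}{8}} = - \frac{152 \left(-8\right)}{3261} = \left(-1\right) \left(- \frac{1216}{3261}\right) = \frac{1216}{3261}$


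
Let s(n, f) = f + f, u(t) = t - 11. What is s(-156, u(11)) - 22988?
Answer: -22988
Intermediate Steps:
u(t) = -11 + t
s(n, f) = 2*f
s(-156, u(11)) - 22988 = 2*(-11 + 11) - 22988 = 2*0 - 22988 = 0 - 22988 = -22988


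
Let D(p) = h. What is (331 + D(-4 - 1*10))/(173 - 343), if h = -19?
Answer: -156/85 ≈ -1.8353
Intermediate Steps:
D(p) = -19
(331 + D(-4 - 1*10))/(173 - 343) = (331 - 19)/(173 - 343) = 312/(-170) = 312*(-1/170) = -156/85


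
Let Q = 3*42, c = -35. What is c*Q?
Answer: -4410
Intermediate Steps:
Q = 126
c*Q = -35*126 = -4410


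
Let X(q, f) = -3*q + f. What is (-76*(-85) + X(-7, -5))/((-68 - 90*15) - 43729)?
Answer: -6476/45147 ≈ -0.14344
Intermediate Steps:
X(q, f) = f - 3*q
(-76*(-85) + X(-7, -5))/((-68 - 90*15) - 43729) = (-76*(-85) + (-5 - 3*(-7)))/((-68 - 90*15) - 43729) = (6460 + (-5 + 21))/((-68 - 1350) - 43729) = (6460 + 16)/(-1418 - 43729) = 6476/(-45147) = 6476*(-1/45147) = -6476/45147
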